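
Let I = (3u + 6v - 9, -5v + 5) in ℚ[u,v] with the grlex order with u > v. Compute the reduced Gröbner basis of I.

f_1 = 3u + 6v - 9, LT = u.
f_2 = -5v + 5, LT = v.

S(f_1,f_2): leading monomials are coprime, so the S-polynomial reduces to 0 (Buchberger's first criterion).
Every S-polynomial of the final basis reduces to 0, so we have a Gröbner basis.

G = {u - 1, v - 1}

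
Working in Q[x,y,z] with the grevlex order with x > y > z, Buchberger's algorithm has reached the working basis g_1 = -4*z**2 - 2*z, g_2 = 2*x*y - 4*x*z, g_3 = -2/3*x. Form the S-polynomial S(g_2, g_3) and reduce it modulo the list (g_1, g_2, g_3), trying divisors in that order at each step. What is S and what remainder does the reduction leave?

lcm(LM(g_2), LM(g_3)) = x*y.
S = (lcm/LT(g_2))·g_2 − (lcm/LT(g_3))·g_3 = -2*x*z.
Reduce S modulo (g_1, g_2, g_3) in that order:
  leading term x*z: subtract (3*z)·g_3 from -2*x*z → 0
The remainder is 0, so this S-polynomial contributes no new basis element.
This is the inner loop of Buchberger's algorithm — each nonzero remainder becomes a new basis element.

S(g_2, g_3) = -2*x*z; remainder on division = 0.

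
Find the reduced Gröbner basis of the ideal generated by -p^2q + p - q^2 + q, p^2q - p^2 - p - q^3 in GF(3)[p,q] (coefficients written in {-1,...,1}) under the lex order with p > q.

Buchberger's algorithm terminates because the ascending chain of leading-term ideals stabilizes.

f_1 = -p^2q + p - q^2 + q, LT = p^2q.
f_2 = p^2q - p^2 - p - q^3, LT = p^2q.

S(f_1,f_2): lcm = p^2q. S = p^2 + q^3 + q^2 - q.
  reduce S modulo (f_1, f_2):
  remainder p^2 + q^3 + q^2 - q ≠ 0; add g_3 = p^2 + q^3 + q^2 - q to the basis.

S(f_1,g_3): lcm = p^2q. S = -p - q^4 - q^3 - q^2 - q.
  reduce S modulo (f_1, f_2, g_3):
  remainder -p - q^4 - q^3 - q^2 - q ≠ 0; add g_4 = -p - q^4 - q^3 - q^2 - q to the basis.

S(f_1,g_4): lcm = p^2q. S = -pq^5 - pq^4 - pq^3 - pq^2 - p + q^2 - q.
  reduce S modulo (f_1, f_2, g_3, g_4):
  remainder q^9 - q^8 + q^6 - q^3 - q^2 ≠ 0; add g_5 = q^9 - q^8 + q^6 - q^3 - q^2 to the basis.

S(g_3,g_4): lcm = p^2. S = -pq^4 - pq^3 - pq^2 - pq + q^3 + q^2 - q.
  reduce S modulo (f_1, f_2, g_3, g_4, g_5):
  remainder q^8 - q^7 + q^5 - q^2 - q ≠ 0; add g_6 = q^8 - q^7 + q^5 - q^2 - q to the basis.

The other S-polynomials (S(f_2,g_3), S(f_2,g_4), S(f_1,g_5), S(f_2,g_5), S(g_3,g_5), S(g_4,g_5), S(f_1,g_6), S(f_2,g_6), S(g_3,g_6), S(g_4,g_6), S(g_5,g_6)) all reduce to 0 modulo the current basis, so we have a Gröbner basis.
Inter-reduce: drop elements whose leading term is divisible by another's, tail-reduce, and make monic.

G = {p + q^4 + q^3 + q^2 + q, q^8 - q^7 + q^5 - q^2 - q}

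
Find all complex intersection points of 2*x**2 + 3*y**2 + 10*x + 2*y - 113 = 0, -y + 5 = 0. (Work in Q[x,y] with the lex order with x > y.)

Compute a lex Gröbner basis by Buchberger's algorithm.
f_1 = 2*x**2 + 10*x + 3*y**2 + 2*y - 113, LT = x**2.
f_2 = -y + 5, LT = y.

The S-polynomials (S(f_1,f_2)) all reduce to 0 modulo the current basis, so we have a Gröbner basis.
Inter-reduce: drop elements whose leading term is divisible by another's, tail-reduce, and make monic.
Reduced Gröbner basis: {x**2 + 5*x - 14, y - 5}.

Elimination: the polynomial y - 5 lies in the elimination ideal for y, so y ∈ {5}. For each such y, the remaining basis elements (now univariate) give the rest of the solution.
  y = 5: the earlier basis element becomes x**2 + 5*x - 14 = 0, giving x = -7, 2 — points (-7, 5), (2, 5).
Each listed point satisfies every original equation (direct substitution).

{(-7, 5), (2, 5)}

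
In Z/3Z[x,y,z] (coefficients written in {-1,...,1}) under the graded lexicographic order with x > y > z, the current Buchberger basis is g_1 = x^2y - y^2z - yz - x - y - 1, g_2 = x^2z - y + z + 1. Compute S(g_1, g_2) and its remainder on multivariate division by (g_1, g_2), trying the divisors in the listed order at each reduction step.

lcm(LM(g_1), LM(g_2)) = x^2yz.
S = (lcm/LT(g_1))·g_1 − (lcm/LT(g_2))·g_2 = -y^2z^2 - yz^2 - xz + y^2 + yz - y - z.
Reduce S modulo (g_1, g_2) in that order:
  leading term y^2z^2: no divisor's leading term divides it; move -y^2z^2 to the remainder.
  leading term yz^2: no divisor's leading term divides it; move -yz^2 to the remainder.
  leading term xz: no divisor's leading term divides it; move -xz to the remainder.
  leading term y^2: no divisor's leading term divides it; move y^2 to the remainder.
  leading term yz: no divisor's leading term divides it; move yz to the remainder.
  leading term y: no divisor's leading term divides it; move -y to the remainder.
  leading term z: no divisor's leading term divides it; move -z to the remainder.
The remainder -y^2z^2 - yz^2 - xz + y^2 + yz - y - z is nonzero, so it would be added as the next basis element.

S(g_1, g_2) = -y^2z^2 - yz^2 - xz + y^2 + yz - y - z; remainder on division = -y^2z^2 - yz^2 - xz + y^2 + yz - y - z.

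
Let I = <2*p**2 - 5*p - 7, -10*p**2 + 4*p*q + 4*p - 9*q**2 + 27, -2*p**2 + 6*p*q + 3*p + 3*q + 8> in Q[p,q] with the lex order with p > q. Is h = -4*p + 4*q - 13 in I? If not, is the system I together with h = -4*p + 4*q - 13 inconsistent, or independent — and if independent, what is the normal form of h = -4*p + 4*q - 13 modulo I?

First compute the reduced Gröbner basis of I by Buchberger's algorithm.
f_1 = 2*p**2 - 5*p - 7, LT = p**2.
f_2 = -10*p**2 + 4*p*q + 4*p - 9*q**2 + 27, LT = p**2.
f_3 = -2*p**2 + 6*p*q + 3*p + 3*q + 8, LT = p**2.

S(f_1,f_2): lcm = p**2. S = 2/5*p*q - 21/10*p - 9/10*q**2 - 4/5.
  reduce S modulo (f_1, f_2, f_3):
  remainder 2/5*p*q - 21/10*p - 9/10*q**2 - 4/5 ≠ 0; add k_4 = 2/5*p*q - 21/10*p - 9/10*q**2 - 4/5 to the basis.

S(f_1,f_3): lcm = p**2. S = 3*p*q - p + 3/2*q + 1/2.
  reduce S modulo (f_1, f_2, f_3, k_4):
  remainder 59/4*p + 27/4*q**2 + 3/2*q + 13/2 ≠ 0; add k_5 = 59/4*p + 27/4*q**2 + 3/2*q + 13/2 to the basis.

S(f_1,k_4): lcm = p**2*q. S = 21/4*p**2 + 9/4*p*q**2 - 5/2*p*q + 2*p - 7/2*q.
  reduce S modulo (f_1, f_2, f_3, k_4, k_5):
  remainder 81/16*q**3 - 7875/944*q**2 - 10403/1888*q + 16595/1888 ≠ 0; add k_6 = 81/16*q**3 - 7875/944*q**2 - 10403/1888*q + 16595/1888 to the basis.

S(f_3,k_4): lcm = p**2*q. S = 21/4*p**2 - 3/4*p*q**2 - 3/2*p*q + 2*p - 3/2*q**2 - 4*q.
  reduce S modulo (f_1, f_2, f_3, k_4, k_5, k_6):
  remainder -612/59*q**2 - 1057/177*q + 2893/177 ≠ 0; add k_7 = -612/59*q**2 - 1057/177*q + 2893/177 to the basis.

S(f_1,k_5): lcm = p**2. S = -27/59*p*q**2 - 6/59*p*q - 347/118*p - 7/2.
  reduce S modulo (f_1, f_2, f_3, k_4, k_5, k_6, k_7):
  remainder -419/1003*q + 419/1003 ≠ 0; add k_8 = -419/1003*q + 419/1003 to the basis.

The other S-polynomials (S(f_2,f_3), S(f_2,k_4), S(f_2,k_5), S(f_3,k_5), S(k_4,k_5), S(f_1,k_6), S(f_2,k_6), S(f_3,k_6), S(k_4,k_6), S(k_5,k_6), S(f_1,k_7), S(f_2,k_7), S(f_3,k_7), S(k_4,k_7), S(k_5,k_7), S(k_6,k_7), S(f_1,k_8), S(f_2,k_8), S(f_3,k_8), S(k_4,k_8), S(k_5,k_8), S(k_6,k_8), S(k_7,k_8)) all reduce to 0 modulo the current basis, so we have a Gröbner basis.
Inter-reduce: drop elements whose leading term is divisible by another's, tail-reduce, and make monic.
Reduced Gröbner basis: {p + 1, q - 1}.
Label its elements g_1 = p + 1, g_2 = q - 1.

Reduce h = -4*p + 4*q - 13 modulo G:
  leading term p: subtract (-4)·g_1 from -4*p + 4*q - 13 → 4*q - 9
  leading term q: subtract (4)·g_2 from 4*q - 9 → -5
  leading term 1: no divisor's leading term divides it; move -5 to the remainder.
  normal form = -5.
The normal form is nonzero, so h ∉ I. Since h minus its normal form lies in I, I + (h) = I + (r) where r = -5; decide whether this ideal is the whole ring.
Here r = -5 is a nonzero constant, hence a unit: 1 ∈ I + (h), the Gröbner basis of I + (h) is {1}, and the enlarged system has no common solution — adjoining h is inconsistent.

Ideal membership is decidable via reduction modulo a Gröbner basis.

Adjoining -4*p + 4*q - 13 makes the ideal the whole ring: the system is inconsistent.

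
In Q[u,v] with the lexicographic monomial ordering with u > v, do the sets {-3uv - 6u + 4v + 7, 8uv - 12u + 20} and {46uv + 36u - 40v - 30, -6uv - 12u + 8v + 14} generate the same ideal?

Since reduced Gröbner bases are canonical representatives of ideals under a given ordering, it suffices to compute and compare them.
Buchberger on the first generating set:
f_1 = -3uv - 6u + 4v + 7, LT = uv.
f_2 = 8uv - 12u + 20, LT = uv.

S(f_1,f_2): lcm = uv. S = 7/2u - 4/3v - 29/6.
  leading term u: no divisor's leading term divides it; move 7/2u to the remainder.
  leading term v: no divisor's leading term divides it; move -4/3v to the remainder.
  leading term 1: no divisor's leading term divides it; move -29/6 to the remainder.
  remainder 7/2u - 4/3v - 29/6 ≠ 0; add g_3 = 7/2u - 4/3v - 29/6 to the basis.

S(f_1,g_3): lcm = uv. S = 2u + 8/21v^2 + 1/21v - 7/3.
  leading term u: subtract (4/7)·g_3 from 2u + 8/21v^2 + 1/21v - 7/3 → 8/21v^2 + 17/21v + 3/7
  leading term v^2: no divisor's leading term divides it; move 8/21v^2 to the remainder.
  leading term v: no divisor's leading term divides it; move 17/21v to the remainder.
  leading term 1: no divisor's leading term divides it; move 3/7 to the remainder.
  remainder 8/21v^2 + 17/21v + 3/7 ≠ 0; add g_4 = 8/21v^2 + 17/21v + 3/7 to the basis.

S(f_2,g_3): lcm = uv. S = -3/2u + 8/21v^2 + 29/21v + 5/2.
  leading term u: subtract (-3/7)·g_3 from -3/2u + 8/21v^2 + 29/21v + 5/2 → 8/21v^2 + 17/21v + 3/7
  leading term v^2: subtract (1)·g_4 from 8/21v^2 + 17/21v + 3/7 → 0
  remainder 0.

S(f_1,g_4): lcm = uv^2. S = -1/8uv - 9/8u - 4/3v^2 - 7/3v.
  leading term uv: subtract (1/24)·f_1 from -1/8uv - 9/8u - 4/3v^2 - 7/3v → -7/8u - 4/3v^2 - 5/2v - 7/24
  leading term u: subtract (-1/4)·g_3 from -7/8u - 4/3v^2 - 5/2v - 7/24 → -4/3v^2 - 17/6v - 3/2
  leading term v^2: subtract (-7/2)·g_4 from -4/3v^2 - 17/6v - 3/2 → 0
  remainder 0.

S(f_2,g_4): lcm = uv^2. S = -29/8uv - 9/8u + 5/2v.
  leading term uv: subtract (29/24)·f_1 from -29/8uv - 9/8u + 5/2v → 49/8u - 7/3v - 203/24
  leading term u: subtract (7/4)·g_3 from 49/8u - 7/3v - 203/24 → 0
  remainder 0.

S(g_3,g_4): leading monomials are coprime, so the S-polynomial reduces to 0 (Buchberger's first criterion).
Every S-polynomial of the final basis reduces to 0, so we have a Gröbner basis.
Inter-reduce: drop elements whose leading term is divisible by another's, tail-reduce, and make monic.
Reduced Gröbner basis: {u - 8/21v - 29/21, v^2 + 17/8v + 9/8}.

Buchberger on the second generating set:
h_1 = 46uv + 36u - 40v - 30, LT = uv.
h_2 = -6uv - 12u + 8v + 14, LT = uv.

S(h_1,h_2): lcm = uv. S = -28/23u + 32/69v + 116/69.
  leading term u: no divisor's leading term divides it; move -28/23u to the remainder.
  leading term v: no divisor's leading term divides it; move 32/69v to the remainder.
  leading term 1: no divisor's leading term divides it; move 116/69 to the remainder.
  remainder -28/23u + 32/69v + 116/69 ≠ 0; add k_3 = -28/23u + 32/69v + 116/69 to the basis.

S(h_1,k_3): lcm = uv. S = 18/23u + 8/21v^2 + 247/483v - 15/23.
  leading term u: subtract (-9/14)·k_3 from 18/23u + 8/21v^2 + 247/483v - 15/23 → 8/21v^2 + 17/21v + 3/7
  leading term v^2: no divisor's leading term divides it; move 8/21v^2 to the remainder.
  leading term v: no divisor's leading term divides it; move 17/21v to the remainder.
  leading term 1: no divisor's leading term divides it; move 3/7 to the remainder.
  remainder 8/21v^2 + 17/21v + 3/7 ≠ 0; add k_4 = 8/21v^2 + 17/21v + 3/7 to the basis.

S(h_2,k_3): lcm = uv. S = 2u + 8/21v^2 + 1/21v - 7/3.
  leading term u: subtract (-23/14)·k_3 from 2u + 8/21v^2 + 1/21v - 7/3 → 8/21v^2 + 17/21v + 3/7
  leading term v^2: subtract (1)·k_4 from 8/21v^2 + 17/21v + 3/7 → 0
  remainder 0.

S(h_1,k_4): lcm = uv^2. S = -247/184uv - 9/8u - 20/23v^2 - 15/23v.
  leading term uv: subtract (-247/8464)·h_1 from -247/184uv - 9/8u - 20/23v^2 - 15/23v → -315/4232u - 20/23v^2 - 1925/1058v - 3705/4232
  leading term u: subtract (45/736)·k_3 from -315/4232u - 20/23v^2 - 1925/1058v - 3705/4232 → -20/23v^2 - 85/46v - 45/46
  leading term v^2: subtract (-105/46)·k_4 from -20/23v^2 - 85/46v - 45/46 → 0
  remainder 0.

S(h_2,k_4): lcm = uv^2. S = -1/8uv - 9/8u - 4/3v^2 - 7/3v.
  leading term uv: subtract (-1/368)·h_1 from -1/8uv - 9/8u - 4/3v^2 - 7/3v → -189/184u - 4/3v^2 - 337/138v - 15/184
  leading term u: subtract (27/32)·k_3 from -189/184u - 4/3v^2 - 337/138v - 15/184 → -4/3v^2 - 17/6v - 3/2
  leading term v^2: subtract (-7/2)·k_4 from -4/3v^2 - 17/6v - 3/2 → 0
  remainder 0.

S(k_3,k_4): leading monomials are coprime, so the S-polynomial reduces to 0 (Buchberger's first criterion).
Every S-polynomial of the final basis reduces to 0, so we have a Gröbner basis.
Inter-reduce: drop elements whose leading term is divisible by another's, tail-reduce, and make monic.
Reduced Gröbner basis: {u - 8/21v - 29/21, v^2 + 17/8v + 9/8}.

The two bases agree; hence the ideals are identical.
The same test decides containment: I ⊆ J iff every generator of I reduces to 0 modulo a Gröbner basis of J.

Yes, the ideals are equal.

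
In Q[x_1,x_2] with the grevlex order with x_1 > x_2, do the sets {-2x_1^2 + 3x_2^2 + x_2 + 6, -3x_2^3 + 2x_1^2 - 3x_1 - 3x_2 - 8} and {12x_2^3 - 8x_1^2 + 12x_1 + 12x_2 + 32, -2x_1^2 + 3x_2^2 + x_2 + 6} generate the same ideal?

Equality of ideals is decidable: compute both reduced Gröbner bases (unique for the ordering) and check whether they agree.
Buchberger on the first generating set:
f_1 = -2x_1^2 + 3x_2^2 + x_2 + 6, LT = x_1^2.
f_2 = -3x_2^3 + 2x_1^2 - 3x_1 - 3x_2 - 8, LT = x_2^3.

The S-polynomials (S(f_1,f_2)) all reduce to 0 modulo the current basis, so we have a Gröbner basis.
Inter-reduce: drop elements whose leading term is divisible by another's, tail-reduce, and make monic.
Reduced Gröbner basis: {x_2^3 - x_2^2 + x_1 + 2/3x_2 + 2/3, x_1^2 - 3/2x_2^2 - 1/2x_2 - 3}.

Buchberger on the second generating set:
h_1 = 12x_2^3 - 8x_1^2 + 12x_1 + 12x_2 + 32, LT = x_2^3.
h_2 = -2x_1^2 + 3x_2^2 + x_2 + 6, LT = x_1^2.

The S-polynomials (S(h_1,h_2)) all reduce to 0 modulo the current basis, so we have a Gröbner basis.
Inter-reduce: drop elements whose leading term is divisible by another's, tail-reduce, and make monic.
Reduced Gröbner basis: {x_2^3 - x_2^2 + x_1 + 2/3x_2 + 2/3, x_1^2 - 3/2x_2^2 - 1/2x_2 - 3}.

The two bases agree; hence the ideals are identical.
The same test decides containment: I ⊆ J iff every generator of I reduces to 0 modulo a Gröbner basis of J.

Yes, the ideals are equal.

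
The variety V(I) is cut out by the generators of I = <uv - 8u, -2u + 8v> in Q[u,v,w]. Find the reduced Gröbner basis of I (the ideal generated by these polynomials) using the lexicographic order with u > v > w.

This is the nonlinear analogue of row-reducing a linear system.

f_1 = uv - 8u, LT = uv.
f_2 = -2u + 8v, LT = u.

S(f_1,f_2): lcm = uv. S = -8u + 4v^2.
  leading term u: subtract (4)·f_2 from -8u + 4v^2 → 4v^2 - 32v
  leading term v^2: no divisor's leading term divides it; move 4v^2 to the remainder.
  leading term v: no divisor's leading term divides it; move -32v to the remainder.
  remainder 4v^2 - 32v ≠ 0; add g_3 = 4v^2 - 32v to the basis.

The other S-polynomials (S(f_1,g_3), S(f_2,g_3)) all reduce to 0 modulo the current basis, so we have a Gröbner basis.
Inter-reduce: drop elements whose leading term is divisible by another's, tail-reduce, and make monic.

G = {u - 4v, v^2 - 8v}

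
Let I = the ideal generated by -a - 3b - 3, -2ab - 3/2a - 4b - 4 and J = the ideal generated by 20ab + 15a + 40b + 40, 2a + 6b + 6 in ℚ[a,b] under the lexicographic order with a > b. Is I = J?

For a fixed monomial order, each ideal has a unique reduced Gröbner basis; comparing bases decides equality.
Buchberger on the first generating set:
f_1 = -a - 3b - 3, LT = a.
f_2 = -2ab - 3/2a - 4b - 4, LT = ab.

S(f_1,f_2): lcm = ab. S = -¾a + 3b² + b - 2.
  leading term a: subtract (¾)·f_1 from -¾a + 3b² + b - 2 → 3b² + 13/4b + ¼
  leading term b²: no divisor's leading term divides it; move 3b² to the remainder.
  leading term b: no divisor's leading term divides it; move 13/4b to the remainder.
  leading term 1: no divisor's leading term divides it; move ¼ to the remainder.
  remainder 3b² + 13/4b + ¼ ≠ 0; add g_3 = 3b² + 13/4b + ¼ to the basis.

S(f_1,g_3): leading monomials are coprime, so the S-polynomial reduces to 0 (Buchberger's first criterion).
S(f_2,g_3): lcm = ab². S = -⅓ab - 1/12a + 2b² + 2b.
  leading term ab: subtract (⅓b)·f_1 from -⅓ab - 1/12a + 2b² + 2b → -1/12a + 3b² + 3b
  leading term a: subtract (1/12)·f_1 from -1/12a + 3b² + 3b → 3b² + 13/4b + ¼
  leading term b²: subtract (1)·g_3 from 3b² + 13/4b + ¼ → 0
  remainder 0.

Every S-polynomial of the final basis reduces to 0, so we have a Gröbner basis.
Inter-reduce: drop elements whose leading term is divisible by another's, tail-reduce, and make monic.
Reduced Gröbner basis: {a + 3b + 3, b² + 13/12b + 1/12}.

Buchberger on the second generating set:
h_1 = 20ab + 15a + 40b + 40, LT = ab.
h_2 = 2a + 6b + 6, LT = a.

S(h_1,h_2): lcm = ab. S = ¾a - 3b² - b + 2.
  leading term a: subtract (⅜)·h_2 from ¾a - 3b² - b + 2 → -3b² - 13/4b - ¼
  leading term b²: no divisor's leading term divides it; move -3b² to the remainder.
  leading term b: no divisor's leading term divides it; move -13/4b to the remainder.
  leading term 1: no divisor's leading term divides it; move -¼ to the remainder.
  remainder -3b² - 13/4b - ¼ ≠ 0; add k_3 = -3b² - 13/4b - ¼ to the basis.

S(h_1,k_3): lcm = ab². S = -⅓ab - 1/12a + 2b² + 2b.
  leading term ab: subtract (-1/60)·h_1 from -⅓ab - 1/12a + 2b² + 2b → ⅙a + 2b² + 8/3b + ⅔
  leading term a: subtract (1/12)·h_2 from ⅙a + 2b² + 8/3b + ⅔ → 2b² + 13/6b + ⅙
  leading term b²: subtract (-⅔)·k_3 from 2b² + 13/6b + ⅙ → 0
  remainder 0.

S(h_2,k_3): leading monomials are coprime, so the S-polynomial reduces to 0 (Buchberger's first criterion).
Every S-polynomial of the final basis reduces to 0, so we have a Gröbner basis.
Inter-reduce: drop elements whose leading term is divisible by another's, tail-reduce, and make monic.
Reduced Gröbner basis: {a + 3b + 3, b² + 13/12b + 1/12}.

Same reduced basis, so the two generating sets span the same ideal.
The same test decides containment: I ⊆ J iff every generator of I reduces to 0 modulo a Gröbner basis of J.

Yes, the ideals are equal.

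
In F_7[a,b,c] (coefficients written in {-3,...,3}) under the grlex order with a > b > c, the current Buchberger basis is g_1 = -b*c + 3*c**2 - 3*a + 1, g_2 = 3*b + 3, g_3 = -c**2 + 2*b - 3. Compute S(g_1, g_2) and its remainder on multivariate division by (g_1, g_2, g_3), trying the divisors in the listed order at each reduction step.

lcm(LM(g_1), LM(g_2)) = b*c.
S = (lcm/LT(g_1))·g_1 − (lcm/LT(g_2))·g_2 = -3*c**2 + 3*a - c - 1.
Reduce S modulo (g_1, g_2, g_3) in that order:
  leading term c**2: subtract (3)·g_3 from -3*c**2 + 3*a - c - 1 → 3*a + b - c + 1
  leading term a: no divisor's leading term divides it; move 3*a to the remainder.
  leading term b: subtract (-2)·g_2 from b - c + 1 → -c
  leading term c: no divisor's leading term divides it; move -c to the remainder.
The remainder 3*a - c is nonzero, so it would be added as the next basis element.

S(g_1, g_2) = -3*c**2 + 3*a - c - 1; remainder on division = 3*a - c.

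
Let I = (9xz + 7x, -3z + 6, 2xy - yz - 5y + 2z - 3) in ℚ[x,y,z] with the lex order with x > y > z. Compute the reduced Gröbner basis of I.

This is the nonlinear analogue of row-reducing a linear system.

f_1 = 9xz + 7x, LT = xz.
f_2 = -3z + 6, LT = z.
f_3 = 2xy - yz - 5y + 2z - 3, LT = xy.

S(f_1,f_2): lcm = xz. S = 25/9x.
  leading term x: no divisor's leading term divides it; move 25/9x to the remainder.
  remainder 25/9x ≠ 0; add g_4 = 25/9x to the basis.

S(f_1,f_3): lcm = xyz. S = 7/9xy + ½yz² + 5/2yz - z² + 3/2z.
  leading term xy: subtract (7/18)·f_3 from 7/9xy + ½yz² + 5/2yz - z² + 3/2z → ½yz² + 26/9yz + 35/18y - z² + 13/18z + 7/6
  leading term yz²: subtract (-⅙yz)·f_2 from ½yz² + 26/9yz + 35/18y - z² + 13/18z + 7/6 → 35/9yz + 35/18y - z² + 13/18z + 7/6
  leading term yz: subtract (-35/27y)·f_2 from 35/9yz + 35/18y - z² + 13/18z + 7/6 → 175/18y - z² + 13/18z + 7/6
  leading term y: no divisor's leading term divides it; move 175/18y to the remainder.
  leading term z²: subtract (⅓z)·f_2 from -z² + 13/18z + 7/6 → -23/18z + 7/6
  leading term z: subtract (23/54)·f_2 from -23/18z + 7/6 → -25/18
  leading term 1: no divisor's leading term divides it; move -25/18 to the remainder.
  remainder 175/18y - 25/18 ≠ 0; add g_5 = 175/18y - 25/18 to the basis.

The other S-polynomials (S(f_2,f_3), S(f_1,g_4), S(f_2,g_4), S(f_3,g_4), S(f_1,g_5), S(f_2,g_5), S(f_3,g_5), S(g_4,g_5)) all reduce to 0 modulo the current basis, so we have a Gröbner basis.
Inter-reduce: drop elements whose leading term is divisible by another's, tail-reduce, and make monic.

G = {x, y - 1/7, z - 2}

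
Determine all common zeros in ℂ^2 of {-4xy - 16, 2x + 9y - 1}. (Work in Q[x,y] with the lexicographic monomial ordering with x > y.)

{(9/2, -8/9), (-4, 1)}

Compute a lex Gröbner basis by Buchberger's algorithm.
f_1 = -4xy - 16, LT = xy.
f_2 = 2x + 9y - 1, LT = x.

S(f_1,f_2): lcm = xy. S = -9/2y^2 + 1/2y + 4.
  reduce S modulo (f_1, f_2):
  remainder -9/2y^2 + 1/2y + 4 ≠ 0; add h_3 = -9/2y^2 + 1/2y + 4 to the basis.

The other S-polynomials (S(f_1,h_3), S(f_2,h_3)) all reduce to 0 modulo the current basis, so we have a Gröbner basis.
Inter-reduce: drop elements whose leading term is divisible by another's, tail-reduce, and make monic.
Reduced Gröbner basis: {x + 9/2y - 1/2, y^2 - 1/9y - 8/9}.

From the last basis element, y^2 - 1/9y - 8/9 = 0, so y takes values in {-8/9, 1}. Each choice, substituted upward through the basis, yields the corresponding point(s) of the solution set.
  y = -8/9: the earlier basis element becomes x - 9/2 = 0, giving x = 9/2 — point (9/2, -8/9).
  y = 1: the earlier basis element becomes x + 4 = 0, giving x = -4 — point (-4, 1).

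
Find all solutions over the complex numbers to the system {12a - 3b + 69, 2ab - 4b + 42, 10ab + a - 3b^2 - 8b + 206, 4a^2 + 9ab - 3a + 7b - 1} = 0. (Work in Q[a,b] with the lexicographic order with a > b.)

Compute a lex Gröbner basis by Buchberger's algorithm.
f_1 = 12a - 3b + 69, LT = a.
f_2 = 2ab - 4b + 42, LT = ab.
f_3 = 10ab + a - 3b^2 - 8b + 206, LT = ab.
f_4 = 4a^2 + 9ab - 3a + 7b - 1, LT = a^2.

S(f_1,f_2): lcm = ab. S = -1/4b^2 + 31/4b - 21.
  leading term b^2: no divisor's leading term divides it; move -1/4b^2 to the remainder.
  leading term b: no divisor's leading term divides it; move 31/4b to the remainder.
  leading term 1: no divisor's leading term divides it; move -21 to the remainder.
  remainder -1/4b^2 + 31/4b - 21 ≠ 0; add h_5 = -1/4b^2 + 31/4b - 21 to the basis.

S(f_1,f_3): lcm = ab. S = -1/10a + 1/20b^2 + 131/20b - 103/5.
  leading term a: subtract (-1/120)·f_1 from -1/10a + 1/20b^2 + 131/20b - 103/5 → 1/20b^2 + 261/40b - 801/40
  leading term b^2: subtract (-1/5)·h_5 from 1/20b^2 + 261/40b - 801/40 → 323/40b - 969/40
  leading term b: no divisor's leading term divides it; move 323/40b to the remainder.
  leading term 1: no divisor's leading term divides it; move -969/40 to the remainder.
  remainder 323/40b - 969/40 ≠ 0; add h_6 = 323/40b - 969/40 to the basis.

The other S-polynomials (S(f_1,f_4), S(f_2,f_3), S(f_2,f_4), S(f_3,f_4), S(f_1,h_5), S(f_2,h_5), S(f_3,h_5), S(f_4,h_5), S(f_1,h_6), S(f_2,h_6), S(f_3,h_6), S(f_4,h_6), S(h_5,h_6)) all reduce to 0 modulo the current basis, so we have a Gröbner basis.
Inter-reduce: drop elements whose leading term is divisible by another's, tail-reduce, and make monic.
Reduced Gröbner basis: {a + 5, b - 3}.

From the last basis element, b - 3 = 0, so b takes values in {3}. Each choice, substituted upward through the basis, yields the corresponding point(s) of the solution set.
  b = 3: the earlier basis element becomes a + 5 = 0, giving a = -5 — point (-5, 3).

{(-5, 3)}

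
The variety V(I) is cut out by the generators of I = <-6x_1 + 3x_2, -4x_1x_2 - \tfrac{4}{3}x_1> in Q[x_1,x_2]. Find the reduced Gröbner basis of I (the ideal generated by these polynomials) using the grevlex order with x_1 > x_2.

G = {x_2^{2} + \tfrac{1}{3}x_2, x_1 - \tfrac{1}{2}x_2}

Buchberger's algorithm terminates because the ascending chain of leading-term ideals stabilizes.

f_1 = -6x_1 + 3x_2, LT = x_1.
f_2 = -4x_1x_2 - \tfrac{4}{3}x_1, LT = x_1x_2.

S(f_1,f_2): lcm = x_1x_2. S = -\tfrac{1}{2}x_2^{2} - \tfrac{1}{3}x_1.
  leading term x_2^{2}: no divisor's leading term divides it; move -\tfrac{1}{2}x_2^{2} to the remainder.
  leading term x_1: subtract (\tfrac{1}{18})·f_1 from -\tfrac{1}{3}x_1 → -\tfrac{1}{6}x_2
  leading term x_2: no divisor's leading term divides it; move -\tfrac{1}{6}x_2 to the remainder.
  remainder -\tfrac{1}{2}x_2^{2} - \tfrac{1}{6}x_2 ≠ 0; add g_3 = -\tfrac{1}{2}x_2^{2} - \tfrac{1}{6}x_2 to the basis.

The other S-polynomials (S(f_1,g_3), S(f_2,g_3)) all reduce to 0 modulo the current basis, so we have a Gröbner basis.
Inter-reduce: drop elements whose leading term is divisible by another's, tail-reduce, and make monic.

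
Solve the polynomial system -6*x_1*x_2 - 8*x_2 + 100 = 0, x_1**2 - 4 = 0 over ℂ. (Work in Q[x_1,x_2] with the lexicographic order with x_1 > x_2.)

{(-2, -25), (2, 5)}

Compute a lex Gröbner basis by Buchberger's algorithm.
f_1 = -6*x_1*x_2 - 8*x_2 + 100, LT = x_1*x_2.
f_2 = x_1**2 - 4, LT = x_1**2.

S(f_1,f_2): lcm = x_1**2*x_2. S = 4/3*x_1*x_2 - 50/3*x_1 + 4*x_2.
  leading term x_1*x_2: subtract (-2/9)·f_1 from 4/3*x_1*x_2 - 50/3*x_1 + 4*x_2 → -50/3*x_1 + 20/9*x_2 + 200/9
  leading term x_1: no divisor's leading term divides it; move -50/3*x_1 to the remainder.
  leading term x_2: no divisor's leading term divides it; move 20/9*x_2 to the remainder.
  leading term 1: no divisor's leading term divides it; move 200/9 to the remainder.
  remainder -50/3*x_1 + 20/9*x_2 + 200/9 ≠ 0; add h_3 = -50/3*x_1 + 20/9*x_2 + 200/9 to the basis.

S(f_1,h_3): lcm = x_1*x_2. S = 2/15*x_2**2 + 8/3*x_2 - 50/3.
  leading term x_2**2: no divisor's leading term divides it; move 2/15*x_2**2 to the remainder.
  leading term x_2: no divisor's leading term divides it; move 8/3*x_2 to the remainder.
  leading term 1: no divisor's leading term divides it; move -50/3 to the remainder.
  remainder 2/15*x_2**2 + 8/3*x_2 - 50/3 ≠ 0; add h_4 = 2/15*x_2**2 + 8/3*x_2 - 50/3 to the basis.

The other S-polynomials (S(f_2,h_3), S(f_1,h_4), S(f_2,h_4), S(h_3,h_4)) all reduce to 0 modulo the current basis, so we have a Gröbner basis.
Inter-reduce: drop elements whose leading term is divisible by another's, tail-reduce, and make monic.
Reduced Gröbner basis: {x_1 - 2/15*x_2 - 4/3, x_2**2 + 20*x_2 - 125}.

A lex Gröbner basis eliminates variables successively. Here x_2**2 + 20*x_2 - 125 depends only on x_2, with roots {-25, 5}; lifting each root through the earlier basis elements recovers the full solutions.
  x_2 = -25: the earlier basis element becomes x_1 + 2 = 0, giving x_1 = -2 — point (-2, -25).
  x_2 = 5: the earlier basis element becomes x_1 - 2 = 0, giving x_1 = 2 — point (2, 5).
Substituting each solution back into the original system confirms all equations vanish.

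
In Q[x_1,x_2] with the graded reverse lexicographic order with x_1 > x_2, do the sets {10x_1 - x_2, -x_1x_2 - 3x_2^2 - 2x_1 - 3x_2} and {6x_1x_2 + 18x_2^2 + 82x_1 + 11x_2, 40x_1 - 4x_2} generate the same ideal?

Two ideals are equal iff their reduced Gröbner bases coincide (the reduced basis is unique for a fixed ordering).
Buchberger on the first generating set:
f_1 = 10x_1 - x_2, LT = x_1.
f_2 = -x_1x_2 - 3x_2^2 - 2x_1 - 3x_2, LT = x_1x_2.

S(f_1,f_2): lcm = x_1x_2. S = -31/10x_2^2 - 2x_1 - 3x_2.
  leading term x_2^2: no divisor's leading term divides it; move -31/10x_2^2 to the remainder.
  leading term x_1: subtract (-1/5)·f_1 from -2x_1 - 3x_2 → -16/5x_2
  leading term x_2: no divisor's leading term divides it; move -16/5x_2 to the remainder.
  remainder -31/10x_2^2 - 16/5x_2 ≠ 0; add g_3 = -31/10x_2^2 - 16/5x_2 to the basis.

The other S-polynomials (S(f_1,g_3), S(f_2,g_3)) all reduce to 0 modulo the current basis, so we have a Gröbner basis.
Inter-reduce: drop elements whose leading term is divisible by another's, tail-reduce, and make monic.
Reduced Gröbner basis: {x_2^2 + 32/31x_2, x_1 - 1/10x_2}.

Buchberger on the second generating set:
h_1 = 6x_1x_2 + 18x_2^2 + 82x_1 + 11x_2, LT = x_1x_2.
h_2 = 40x_1 - 4x_2, LT = x_1.

S(h_1,h_2): lcm = x_1x_2. S = 31/10x_2^2 + 41/3x_1 + 11/6x_2.
  leading term x_2^2: no divisor's leading term divides it; move 31/10x_2^2 to the remainder.
  leading term x_1: subtract (41/120)·h_2 from 41/3x_1 + 11/6x_2 → 16/5x_2
  leading term x_2: no divisor's leading term divides it; move 16/5x_2 to the remainder.
  remainder 31/10x_2^2 + 16/5x_2 ≠ 0; add k_3 = 31/10x_2^2 + 16/5x_2 to the basis.

The other S-polynomials (S(h_1,k_3), S(h_2,k_3)) all reduce to 0 modulo the current basis, so we have a Gröbner basis.
Inter-reduce: drop elements whose leading term is divisible by another's, tail-reduce, and make monic.
Reduced Gröbner basis: {x_2^2 + 32/31x_2, x_1 - 1/10x_2}.

The two bases agree; hence the ideals are identical.

Yes, the ideals are equal.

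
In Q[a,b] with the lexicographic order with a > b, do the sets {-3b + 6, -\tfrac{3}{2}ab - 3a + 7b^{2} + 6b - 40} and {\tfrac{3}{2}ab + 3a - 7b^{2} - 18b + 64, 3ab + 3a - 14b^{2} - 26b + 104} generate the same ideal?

Two ideals are equal iff their reduced Gröbner bases coincide (the reduced basis is unique for a fixed ordering).
Buchberger on the first generating set:
f_1 = -3b + 6, LT = b.
f_2 = -\tfrac{3}{2}ab - 3a + 7b^{2} + 6b - 40, LT = ab.

S(f_1,f_2): lcm = ab. S = -4a + \tfrac{14}{3}b^{2} + 4b - \tfrac{80}{3}.
  leading term a: no divisor's leading term divides it; move -4a to the remainder.
  leading term b^{2}: subtract (-\tfrac{14}{9}b)·f_1 from \tfrac{14}{3}b^{2} + 4b - \tfrac{80}{3} → \tfrac{40}{3}b - \tfrac{80}{3}
  leading term b: subtract (-\tfrac{40}{9})·f_1 from \tfrac{40}{3}b - \tfrac{80}{3} → 0
  remainder -4a ≠ 0; add g_3 = -4a to the basis.

The other S-polynomials (S(f_1,g_3), S(f_2,g_3)) all reduce to 0 modulo the current basis, so we have a Gröbner basis.
Inter-reduce: drop elements whose leading term is divisible by another's, tail-reduce, and make monic.
Reduced Gröbner basis: {a, b - 2}.

Buchberger on the second generating set:
h_1 = \tfrac{3}{2}ab + 3a - 7b^{2} - 18b + 64, LT = ab.
h_2 = 3ab + 3a - 14b^{2} - 26b + 104, LT = ab.

S(h_1,h_2): lcm = ab. S = a - \tfrac{10}{3}b + 8.
  leading term a: no divisor's leading term divides it; move a to the remainder.
  leading term b: no divisor's leading term divides it; move -\tfrac{10}{3}b to the remainder.
  leading term 1: no divisor's leading term divides it; move 8 to the remainder.
  remainder a - \tfrac{10}{3}b + 8 ≠ 0; add k_3 = a - \tfrac{10}{3}b + 8 to the basis.

S(h_1,k_3): lcm = ab. S = 2a - \tfrac{4}{3}b^{2} - 20b + \tfrac{128}{3}.
  leading term a: subtract (2)·k_3 from 2a - \tfrac{4}{3}b^{2} - 20b + \tfrac{128}{3} → -\tfrac{4}{3}b^{2} - \tfrac{40}{3}b + \tfrac{80}{3}
  leading term b^{2}: no divisor's leading term divides it; move -\tfrac{4}{3}b^{2} to the remainder.
  leading term b: no divisor's leading term divides it; move -\tfrac{40}{3}b to the remainder.
  leading term 1: no divisor's leading term divides it; move \tfrac{80}{3} to the remainder.
  remainder -\tfrac{4}{3}b^{2} - \tfrac{40}{3}b + \tfrac{80}{3} ≠ 0; add k_4 = -\tfrac{4}{3}b^{2} - \tfrac{40}{3}b + \tfrac{80}{3} to the basis.

The other S-polynomials (S(h_2,k_3), S(h_1,k_4), S(h_2,k_4), S(k_3,k_4)) all reduce to 0 modulo the current basis, so we have a Gröbner basis.
Inter-reduce: drop elements whose leading term is divisible by another's, tail-reduce, and make monic.
Reduced Gröbner basis: {a - \tfrac{10}{3}b + 8, b^{2} + 10b - 20}.

Since the reduced bases disagree, the two ideals are not the same.

No, the ideals differ.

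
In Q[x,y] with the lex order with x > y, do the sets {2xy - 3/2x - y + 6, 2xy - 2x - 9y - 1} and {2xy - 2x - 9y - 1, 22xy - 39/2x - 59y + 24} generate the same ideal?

Yes, the ideals are equal.

Equality of ideals is decidable: compute both reduced Gröbner bases (unique for the ordering) and check whether they agree.
Buchberger on the first generating set:
f_1 = 2xy - 3/2x - y + 6, LT = xy.
f_2 = 2xy - 2x - 9y - 1, LT = xy.

S(f_1,f_2): lcm = xy. S = 1/4x + 4y + 7/2.
  leading term x: no divisor's leading term divides it; move 1/4x to the remainder.
  leading term y: no divisor's leading term divides it; move 4y to the remainder.
  leading term 1: no divisor's leading term divides it; move 7/2 to the remainder.
  remainder 1/4x + 4y + 7/2 ≠ 0; add g_3 = 1/4x + 4y + 7/2 to the basis.

S(f_1,g_3): lcm = xy. S = -3/4x - 16y^2 - 29/2y + 3.
  leading term x: subtract (-3)·g_3 from -3/4x - 16y^2 - 29/2y + 3 → -16y^2 - 5/2y + 27/2
  leading term y^2: no divisor's leading term divides it; move -16y^2 to the remainder.
  leading term y: no divisor's leading term divides it; move -5/2y to the remainder.
  leading term 1: no divisor's leading term divides it; move 27/2 to the remainder.
  remainder -16y^2 - 5/2y + 27/2 ≠ 0; add g_4 = -16y^2 - 5/2y + 27/2 to the basis.

S(f_2,g_3): lcm = xy. S = -x - 16y^2 - 37/2y - 1/2.
  leading term x: subtract (-4)·g_3 from -x - 16y^2 - 37/2y - 1/2 → -16y^2 - 5/2y + 27/2
  leading term y^2: subtract (1)·g_4 from -16y^2 - 5/2y + 27/2 → 0
  remainder 0.

S(f_1,g_4): lcm = xy^2. S = -29/32xy + 27/32x - 1/2y^2 + 3y.
  leading term xy: subtract (-29/64)·f_1 from -29/32xy + 27/32x - 1/2y^2 + 3y → 21/128x - 1/2y^2 + 163/64y + 87/32
  leading term x: subtract (21/32)·g_3 from 21/128x - 1/2y^2 + 163/64y + 87/32 → -1/2y^2 - 5/64y + 27/64
  leading term y^2: subtract (1/32)·g_4 from -1/2y^2 - 5/64y + 27/64 → 0
  remainder 0.

S(f_2,g_4): lcm = xy^2. S = -37/32xy + 27/32x - 9/2y^2 - 1/2y.
  leading term xy: subtract (-37/64)·f_1 from -37/32xy + 27/32x - 9/2y^2 - 1/2y → -3/128x - 9/2y^2 - 69/64y + 111/32
  leading term x: subtract (-3/32)·g_3 from -3/128x - 9/2y^2 - 69/64y + 111/32 → -9/2y^2 - 45/64y + 243/64
  leading term y^2: subtract (9/32)·g_4 from -9/2y^2 - 45/64y + 243/64 → 0
  remainder 0.

S(g_3,g_4): leading monomials are coprime, so the S-polynomial reduces to 0 (Buchberger's first criterion).
Every S-polynomial of the final basis reduces to 0, so we have a Gröbner basis.
Inter-reduce: drop elements whose leading term is divisible by another's, tail-reduce, and make monic.
Reduced Gröbner basis: {x + 16y + 14, y^2 + 5/32y - 27/32}.

Buchberger on the second generating set:
h_1 = 2xy - 2x - 9y - 1, LT = xy.
h_2 = 22xy - 39/2x - 59y + 24, LT = xy.

S(h_1,h_2): lcm = xy. S = -5/44x - 20/11y - 35/22.
  leading term x: no divisor's leading term divides it; move -5/44x to the remainder.
  leading term y: no divisor's leading term divides it; move -20/11y to the remainder.
  leading term 1: no divisor's leading term divides it; move -35/22 to the remainder.
  remainder -5/44x - 20/11y - 35/22 ≠ 0; add k_3 = -5/44x - 20/11y - 35/22 to the basis.

S(h_1,k_3): lcm = xy. S = -x - 16y^2 - 37/2y - 1/2.
  leading term x: subtract (44/5)·k_3 from -x - 16y^2 - 37/2y - 1/2 → -16y^2 - 5/2y + 27/2
  leading term y^2: no divisor's leading term divides it; move -16y^2 to the remainder.
  leading term y: no divisor's leading term divides it; move -5/2y to the remainder.
  leading term 1: no divisor's leading term divides it; move 27/2 to the remainder.
  remainder -16y^2 - 5/2y + 27/2 ≠ 0; add k_4 = -16y^2 - 5/2y + 27/2 to the basis.

S(h_2,k_3): lcm = xy. S = -39/44x - 16y^2 - 367/22y + 12/11.
  leading term x: subtract (39/5)·k_3 from -39/44x - 16y^2 - 367/22y + 12/11 → -16y^2 - 5/2y + 27/2
  leading term y^2: subtract (1)·k_4 from -16y^2 - 5/2y + 27/2 → 0
  remainder 0.

S(h_1,k_4): lcm = xy^2. S = -37/32xy + 27/32x - 9/2y^2 - 1/2y.
  leading term xy: subtract (-37/64)·h_1 from -37/32xy + 27/32x - 9/2y^2 - 1/2y → -5/16x - 9/2y^2 - 365/64y - 37/64
  leading term x: subtract (11/4)·k_3 from -5/16x - 9/2y^2 - 365/64y - 37/64 → -9/2y^2 - 45/64y + 243/64
  leading term y^2: subtract (9/32)·k_4 from -9/2y^2 - 45/64y + 243/64 → 0
  remainder 0.

S(h_2,k_4): lcm = xy^2. S = -367/352xy + 27/32x - 59/22y^2 + 12/11y.
  leading term xy: subtract (-367/704)·h_1 from -367/352xy + 27/32x - 59/22y^2 + 12/11y → -35/176x - 59/22y^2 - 2535/704y - 367/704
  leading term x: subtract (7/4)·k_3 from -35/176x - 59/22y^2 - 2535/704y - 367/704 → -59/22y^2 - 295/704y + 1593/704
  leading term y^2: subtract (59/352)·k_4 from -59/22y^2 - 295/704y + 1593/704 → 0
  remainder 0.

S(k_3,k_4): leading monomials are coprime, so the S-polynomial reduces to 0 (Buchberger's first criterion).
Every S-polynomial of the final basis reduces to 0, so we have a Gröbner basis.
Inter-reduce: drop elements whose leading term is divisible by another's, tail-reduce, and make monic.
Reduced Gröbner basis: {x + 16y + 14, y^2 + 5/32y - 27/32}.

Same reduced basis, so the two generating sets span the same ideal.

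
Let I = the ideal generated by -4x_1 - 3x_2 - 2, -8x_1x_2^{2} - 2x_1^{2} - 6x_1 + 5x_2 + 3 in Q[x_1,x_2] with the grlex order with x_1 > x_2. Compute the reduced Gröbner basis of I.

This is the nonlinear analogue of row-reducing a linear system.

f_1 = -4x_1 - 3x_2 - 2, LT = x_1.
f_2 = -8x_1x_2^{2} - 2x_1^{2} - 6x_1 + 5x_2 + 3, LT = x_1x_2^{2}.

S(f_1,f_2): lcm = x_1x_2^{2}. S = \tfrac{3}{4}x_2^{3} - \tfrac{1}{4}x_1^{2} + \tfrac{1}{2}x_2^{2} - \tfrac{3}{4}x_1 + \tfrac{5}{8}x_2 + \tfrac{3}{8}.
  leading term x_2^{3}: no divisor's leading term divides it; move \tfrac{3}{4}x_2^{3} to the remainder.
  leading term x_1^{2}: subtract (\tfrac{1}{16}x_1)·f_1 from -\tfrac{1}{4}x_1^{2} + \tfrac{1}{2}x_2^{2} - \tfrac{3}{4}x_1 + \tfrac{5}{8}x_2 + \tfrac{3}{8} → \tfrac{3}{16}x_1x_2 + \tfrac{1}{2}x_2^{2} - \tfrac{5}{8}x_1 + \tfrac{5}{8}x_2 + \tfrac{3}{8}
  leading term x_1x_2: subtract (-\tfrac{3}{64}x_2)·f_1 from \tfrac{3}{16}x_1x_2 + \tfrac{1}{2}x_2^{2} - \tfrac{5}{8}x_1 + \tfrac{5}{8}x_2 + \tfrac{3}{8} → \tfrac{23}{64}x_2^{2} - \tfrac{5}{8}x_1 + \tfrac{17}{32}x_2 + \tfrac{3}{8}
  leading term x_2^{2}: no divisor's leading term divides it; move \tfrac{23}{64}x_2^{2} to the remainder.
  leading term x_1: subtract (\tfrac{5}{32})·f_1 from -\tfrac{5}{8}x_1 + \tfrac{17}{32}x_2 + \tfrac{3}{8} → x_2 + \tfrac{11}{16}
  leading term x_2: no divisor's leading term divides it; move x_2 to the remainder.
  leading term 1: no divisor's leading term divides it; move \tfrac{11}{16} to the remainder.
  remainder \tfrac{3}{4}x_2^{3} + \tfrac{23}{64}x_2^{2} + x_2 + \tfrac{11}{16} ≠ 0; add g_3 = \tfrac{3}{4}x_2^{3} + \tfrac{23}{64}x_2^{2} + x_2 + \tfrac{11}{16} to the basis.

S(f_1,g_3): leading monomials are coprime, so the S-polynomial reduces to 0 (Buchberger's first criterion).
S(f_2,g_3): lcm = x_1x_2^{3}. S = \tfrac{1}{4}x_1^{2}x_2 - \tfrac{23}{48}x_1x_2^{2} - \tfrac{7}{12}x_1x_2 - \tfrac{5}{8}x_2^{2} - \tfrac{11}{12}x_1 - \tfrac{3}{8}x_2.
  leading term x_1^{2}x_2: subtract (-\tfrac{1}{16}x_1x_2)·f_1 from \tfrac{1}{4}x_1^{2}x_2 - \tfrac{23}{48}x_1x_2^{2} - \tfrac{7}{12}x_1x_2 - \tfrac{5}{8}x_2^{2} - \tfrac{11}{12}x_1 - \tfrac{3}{8}x_2 → -\tfrac{2}{3}x_1x_2^{2} - \tfrac{17}{24}x_1x_2 - \tfrac{5}{8}x_2^{2} - \tfrac{11}{12}x_1 - \tfrac{3}{8}x_2
  leading term x_1x_2^{2}: subtract (\tfrac{1}{6}x_2^{2})·f_1 from -\tfrac{2}{3}x_1x_2^{2} - \tfrac{17}{24}x_1x_2 - \tfrac{5}{8}x_2^{2} - \tfrac{11}{12}x_1 - \tfrac{3}{8}x_2 → \tfrac{1}{2}x_2^{3} - \tfrac{17}{24}x_1x_2 - \tfrac{7}{24}x_2^{2} - \tfrac{11}{12}x_1 - \tfrac{3}{8}x_2
  leading term x_2^{3}: subtract (\tfrac{2}{3})·g_3 from \tfrac{1}{2}x_2^{3} - \tfrac{17}{24}x_1x_2 - \tfrac{7}{24}x_2^{2} - \tfrac{11}{12}x_1 - \tfrac{3}{8}x_2 → -\tfrac{17}{24}x_1x_2 - \tfrac{17}{32}x_2^{2} - \tfrac{11}{12}x_1 - \tfrac{25}{24}x_2 - \tfrac{11}{24}
  leading term x_1x_2: subtract (\tfrac{17}{96}x_2)·f_1 from -\tfrac{17}{24}x_1x_2 - \tfrac{17}{32}x_2^{2} - \tfrac{11}{12}x_1 - \tfrac{25}{24}x_2 - \tfrac{11}{24} → -\tfrac{11}{12}x_1 - \tfrac{11}{16}x_2 - \tfrac{11}{24}
  leading term x_1: subtract (\tfrac{11}{48})·f_1 from -\tfrac{11}{12}x_1 - \tfrac{11}{16}x_2 - \tfrac{11}{24} → 0
  remainder 0.

Every S-polynomial of the final basis reduces to 0, so we have a Gröbner basis.
Inter-reduce: drop elements whose leading term is divisible by another's, tail-reduce, and make monic.

G = {x_2^{3} + \tfrac{23}{48}x_2^{2} + \tfrac{4}{3}x_2 + \tfrac{11}{12}, x_1 + \tfrac{3}{4}x_2 + \tfrac{1}{2}}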